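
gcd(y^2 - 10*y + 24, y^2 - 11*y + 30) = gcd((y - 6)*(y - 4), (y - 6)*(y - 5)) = y - 6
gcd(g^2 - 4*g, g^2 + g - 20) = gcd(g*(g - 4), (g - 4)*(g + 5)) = g - 4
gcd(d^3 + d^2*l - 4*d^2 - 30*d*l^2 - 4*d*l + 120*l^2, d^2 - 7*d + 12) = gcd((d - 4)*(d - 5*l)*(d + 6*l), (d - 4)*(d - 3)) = d - 4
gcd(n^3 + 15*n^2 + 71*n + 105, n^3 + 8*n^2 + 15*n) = n^2 + 8*n + 15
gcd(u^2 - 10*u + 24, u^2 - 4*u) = u - 4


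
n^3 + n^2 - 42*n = n*(n - 6)*(n + 7)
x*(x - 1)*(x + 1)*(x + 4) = x^4 + 4*x^3 - x^2 - 4*x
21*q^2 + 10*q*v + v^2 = (3*q + v)*(7*q + v)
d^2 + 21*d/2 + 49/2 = (d + 7/2)*(d + 7)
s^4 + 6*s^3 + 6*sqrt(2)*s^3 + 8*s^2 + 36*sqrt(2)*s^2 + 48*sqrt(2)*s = s*(s + 2)*(s + 4)*(s + 6*sqrt(2))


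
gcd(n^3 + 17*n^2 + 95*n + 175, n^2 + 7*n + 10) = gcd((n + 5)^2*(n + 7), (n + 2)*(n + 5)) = n + 5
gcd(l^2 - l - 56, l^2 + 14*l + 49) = l + 7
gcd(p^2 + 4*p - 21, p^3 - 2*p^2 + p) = 1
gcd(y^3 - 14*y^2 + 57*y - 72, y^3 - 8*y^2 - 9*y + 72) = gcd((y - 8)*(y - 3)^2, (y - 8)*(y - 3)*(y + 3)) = y^2 - 11*y + 24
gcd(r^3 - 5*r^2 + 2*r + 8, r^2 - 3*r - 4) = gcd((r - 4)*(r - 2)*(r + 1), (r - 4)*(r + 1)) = r^2 - 3*r - 4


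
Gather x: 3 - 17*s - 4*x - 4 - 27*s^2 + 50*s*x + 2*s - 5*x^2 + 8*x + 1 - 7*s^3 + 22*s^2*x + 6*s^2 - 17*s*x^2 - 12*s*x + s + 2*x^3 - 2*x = -7*s^3 - 21*s^2 - 14*s + 2*x^3 + x^2*(-17*s - 5) + x*(22*s^2 + 38*s + 2)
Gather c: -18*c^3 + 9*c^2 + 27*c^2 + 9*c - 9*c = -18*c^3 + 36*c^2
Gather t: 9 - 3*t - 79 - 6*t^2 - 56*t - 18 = -6*t^2 - 59*t - 88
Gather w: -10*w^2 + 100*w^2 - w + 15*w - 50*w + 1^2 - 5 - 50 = 90*w^2 - 36*w - 54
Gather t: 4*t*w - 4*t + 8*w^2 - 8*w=t*(4*w - 4) + 8*w^2 - 8*w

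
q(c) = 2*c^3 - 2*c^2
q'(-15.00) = 1410.00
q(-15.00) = -7200.00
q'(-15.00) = 1410.00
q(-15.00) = -7200.00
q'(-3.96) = 109.93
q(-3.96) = -155.56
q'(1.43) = 6.55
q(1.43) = 1.76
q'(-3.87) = 105.34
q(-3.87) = -145.88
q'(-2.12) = 35.45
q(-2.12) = -28.05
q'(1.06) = 2.50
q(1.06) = 0.13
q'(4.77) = 117.44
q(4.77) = 171.56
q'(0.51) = -0.48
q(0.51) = -0.25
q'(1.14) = 3.24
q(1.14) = 0.36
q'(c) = 6*c^2 - 4*c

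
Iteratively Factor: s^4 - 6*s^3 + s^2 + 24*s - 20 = (s - 5)*(s^3 - s^2 - 4*s + 4) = (s - 5)*(s - 2)*(s^2 + s - 2) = (s - 5)*(s - 2)*(s + 2)*(s - 1)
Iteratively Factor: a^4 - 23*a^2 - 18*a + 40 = (a + 4)*(a^3 - 4*a^2 - 7*a + 10) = (a - 1)*(a + 4)*(a^2 - 3*a - 10) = (a - 5)*(a - 1)*(a + 4)*(a + 2)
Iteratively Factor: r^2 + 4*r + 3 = (r + 1)*(r + 3)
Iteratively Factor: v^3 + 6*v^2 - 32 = (v + 4)*(v^2 + 2*v - 8) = (v + 4)^2*(v - 2)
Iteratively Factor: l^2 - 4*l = (l)*(l - 4)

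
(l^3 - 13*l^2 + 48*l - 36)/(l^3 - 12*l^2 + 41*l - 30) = (l - 6)/(l - 5)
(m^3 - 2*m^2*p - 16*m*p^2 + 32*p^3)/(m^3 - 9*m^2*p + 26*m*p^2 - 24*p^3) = (-m - 4*p)/(-m + 3*p)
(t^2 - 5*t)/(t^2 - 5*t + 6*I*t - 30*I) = t/(t + 6*I)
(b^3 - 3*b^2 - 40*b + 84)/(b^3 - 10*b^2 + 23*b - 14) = (b + 6)/(b - 1)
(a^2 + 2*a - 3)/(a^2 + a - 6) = (a - 1)/(a - 2)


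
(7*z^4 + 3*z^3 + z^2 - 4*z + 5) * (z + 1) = 7*z^5 + 10*z^4 + 4*z^3 - 3*z^2 + z + 5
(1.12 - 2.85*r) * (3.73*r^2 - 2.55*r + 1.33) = -10.6305*r^3 + 11.4451*r^2 - 6.6465*r + 1.4896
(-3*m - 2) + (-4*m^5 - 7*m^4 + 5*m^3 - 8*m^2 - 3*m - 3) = -4*m^5 - 7*m^4 + 5*m^3 - 8*m^2 - 6*m - 5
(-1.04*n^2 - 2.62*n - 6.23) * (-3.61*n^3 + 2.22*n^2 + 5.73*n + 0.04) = 3.7544*n^5 + 7.1494*n^4 + 10.7147*n^3 - 28.8848*n^2 - 35.8027*n - 0.2492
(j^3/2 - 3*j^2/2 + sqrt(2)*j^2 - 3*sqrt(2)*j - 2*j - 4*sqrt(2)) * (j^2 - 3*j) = j^5/2 - 3*j^4 + sqrt(2)*j^4 - 6*sqrt(2)*j^3 + 5*j^3/2 + 6*j^2 + 5*sqrt(2)*j^2 + 12*sqrt(2)*j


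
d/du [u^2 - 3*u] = 2*u - 3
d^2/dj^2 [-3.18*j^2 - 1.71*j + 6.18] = -6.36000000000000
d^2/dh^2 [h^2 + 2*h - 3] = 2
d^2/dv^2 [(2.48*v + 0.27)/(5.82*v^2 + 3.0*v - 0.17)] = ((2.48*v + 0.27)*(11.64*v + 3.0)*(23.28*v + 6.0) - (86.6016*v + 18.0228)*(5.82*v^2 + 3.0*v - 0.17))/(5.82*v^2 + 3.0*v - 0.17)^3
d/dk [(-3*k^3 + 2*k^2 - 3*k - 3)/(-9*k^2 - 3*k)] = (9*k^4 + 6*k^3 - 11*k^2 - 18*k - 3)/(3*k^2*(9*k^2 + 6*k + 1))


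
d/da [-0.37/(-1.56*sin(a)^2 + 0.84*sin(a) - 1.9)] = (0.3108 - 1.1544*sin(a))*cos(a)/(1.56*sin(a)^2 - 0.84*sin(a) + 1.9)^2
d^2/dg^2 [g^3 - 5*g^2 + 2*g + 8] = 6*g - 10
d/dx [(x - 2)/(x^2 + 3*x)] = (-x^2 + 4*x + 6)/(x^2*(x^2 + 6*x + 9))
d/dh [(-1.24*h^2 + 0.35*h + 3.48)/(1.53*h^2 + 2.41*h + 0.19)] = (-3.5239*h^2 - 11.12*h - 8.3203)/(2.3409*h^4 + 7.3746*h^3 + 6.3895*h^2 + 0.9158*h + 0.0361)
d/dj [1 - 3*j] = -3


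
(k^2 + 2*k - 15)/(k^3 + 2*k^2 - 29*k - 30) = (k^2 + 2*k - 15)/(k^3 + 2*k^2 - 29*k - 30)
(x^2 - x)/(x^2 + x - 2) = x/(x + 2)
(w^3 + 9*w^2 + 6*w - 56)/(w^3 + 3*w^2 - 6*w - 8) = (w + 7)/(w + 1)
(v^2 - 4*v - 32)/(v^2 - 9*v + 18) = (v^2 - 4*v - 32)/(v^2 - 9*v + 18)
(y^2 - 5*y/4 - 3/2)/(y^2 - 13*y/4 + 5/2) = (4*y + 3)/(4*y - 5)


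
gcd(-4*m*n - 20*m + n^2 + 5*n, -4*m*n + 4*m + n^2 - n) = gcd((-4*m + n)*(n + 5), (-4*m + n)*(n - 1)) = 4*m - n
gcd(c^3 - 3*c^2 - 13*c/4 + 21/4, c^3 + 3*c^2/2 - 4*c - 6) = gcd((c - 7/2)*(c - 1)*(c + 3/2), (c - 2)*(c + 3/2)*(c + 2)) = c + 3/2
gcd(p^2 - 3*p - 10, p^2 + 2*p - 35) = p - 5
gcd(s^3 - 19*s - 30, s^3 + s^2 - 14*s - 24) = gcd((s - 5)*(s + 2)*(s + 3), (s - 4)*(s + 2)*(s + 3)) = s^2 + 5*s + 6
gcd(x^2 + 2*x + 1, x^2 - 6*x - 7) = x + 1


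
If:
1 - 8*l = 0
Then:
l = 1/8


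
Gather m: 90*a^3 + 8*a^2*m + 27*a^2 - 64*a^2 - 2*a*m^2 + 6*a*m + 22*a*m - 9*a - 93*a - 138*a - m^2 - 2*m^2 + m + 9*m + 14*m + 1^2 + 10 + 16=90*a^3 - 37*a^2 - 240*a + m^2*(-2*a - 3) + m*(8*a^2 + 28*a + 24) + 27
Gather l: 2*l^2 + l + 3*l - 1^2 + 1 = 2*l^2 + 4*l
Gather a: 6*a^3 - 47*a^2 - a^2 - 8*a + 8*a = 6*a^3 - 48*a^2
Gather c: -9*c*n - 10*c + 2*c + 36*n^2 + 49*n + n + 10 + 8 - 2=c*(-9*n - 8) + 36*n^2 + 50*n + 16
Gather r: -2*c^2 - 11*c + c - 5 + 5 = -2*c^2 - 10*c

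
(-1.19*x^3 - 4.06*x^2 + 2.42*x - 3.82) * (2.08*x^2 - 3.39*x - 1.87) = -2.4752*x^5 - 4.4107*x^4 + 21.0223*x^3 - 8.5572*x^2 + 8.4244*x + 7.1434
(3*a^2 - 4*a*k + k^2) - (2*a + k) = 3*a^2 - 4*a*k - 2*a + k^2 - k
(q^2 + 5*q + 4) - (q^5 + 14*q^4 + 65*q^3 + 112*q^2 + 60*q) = -q^5 - 14*q^4 - 65*q^3 - 111*q^2 - 55*q + 4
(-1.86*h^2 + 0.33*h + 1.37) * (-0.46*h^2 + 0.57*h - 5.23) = 0.8556*h^4 - 1.212*h^3 + 9.2857*h^2 - 0.945*h - 7.1651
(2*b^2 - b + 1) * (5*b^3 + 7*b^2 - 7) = 10*b^5 + 9*b^4 - 2*b^3 - 7*b^2 + 7*b - 7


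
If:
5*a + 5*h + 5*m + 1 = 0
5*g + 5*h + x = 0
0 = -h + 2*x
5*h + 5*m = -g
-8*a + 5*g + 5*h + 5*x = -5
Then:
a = 35/188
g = 363/188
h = -165/94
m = 1287/940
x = -165/188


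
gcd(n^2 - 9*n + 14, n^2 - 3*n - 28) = n - 7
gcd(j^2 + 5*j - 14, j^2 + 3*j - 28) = j + 7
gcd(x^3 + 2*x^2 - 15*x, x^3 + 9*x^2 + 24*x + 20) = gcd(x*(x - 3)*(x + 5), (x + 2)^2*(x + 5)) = x + 5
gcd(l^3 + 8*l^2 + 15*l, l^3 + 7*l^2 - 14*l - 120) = l + 5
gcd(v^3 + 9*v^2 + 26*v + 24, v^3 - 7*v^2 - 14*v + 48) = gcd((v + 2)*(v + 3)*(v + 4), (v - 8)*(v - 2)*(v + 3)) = v + 3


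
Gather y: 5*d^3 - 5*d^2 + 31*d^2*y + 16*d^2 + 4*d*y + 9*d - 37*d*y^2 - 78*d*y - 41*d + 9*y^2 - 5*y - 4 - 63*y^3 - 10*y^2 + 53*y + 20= 5*d^3 + 11*d^2 - 32*d - 63*y^3 + y^2*(-37*d - 1) + y*(31*d^2 - 74*d + 48) + 16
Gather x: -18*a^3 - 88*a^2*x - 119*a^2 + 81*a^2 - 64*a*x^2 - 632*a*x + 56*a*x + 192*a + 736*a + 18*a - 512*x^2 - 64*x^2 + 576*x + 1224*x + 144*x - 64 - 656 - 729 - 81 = -18*a^3 - 38*a^2 + 946*a + x^2*(-64*a - 576) + x*(-88*a^2 - 576*a + 1944) - 1530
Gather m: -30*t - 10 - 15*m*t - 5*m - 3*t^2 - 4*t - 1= m*(-15*t - 5) - 3*t^2 - 34*t - 11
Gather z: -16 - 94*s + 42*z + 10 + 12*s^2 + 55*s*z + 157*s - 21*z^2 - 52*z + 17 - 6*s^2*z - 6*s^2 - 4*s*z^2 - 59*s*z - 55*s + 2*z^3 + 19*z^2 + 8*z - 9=6*s^2 + 8*s + 2*z^3 + z^2*(-4*s - 2) + z*(-6*s^2 - 4*s - 2) + 2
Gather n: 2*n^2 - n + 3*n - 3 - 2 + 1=2*n^2 + 2*n - 4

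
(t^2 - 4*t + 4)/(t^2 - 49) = (t^2 - 4*t + 4)/(t^2 - 49)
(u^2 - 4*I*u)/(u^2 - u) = (u - 4*I)/(u - 1)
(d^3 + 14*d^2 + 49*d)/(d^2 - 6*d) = (d^2 + 14*d + 49)/(d - 6)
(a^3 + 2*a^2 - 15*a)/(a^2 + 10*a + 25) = a*(a - 3)/(a + 5)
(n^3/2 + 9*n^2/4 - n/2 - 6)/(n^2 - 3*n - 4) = (-2*n^3 - 9*n^2 + 2*n + 24)/(4*(-n^2 + 3*n + 4))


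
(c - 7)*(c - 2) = c^2 - 9*c + 14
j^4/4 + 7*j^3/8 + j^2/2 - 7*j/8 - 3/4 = (j/4 + 1/2)*(j - 1)*(j + 1)*(j + 3/2)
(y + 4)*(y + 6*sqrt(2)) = y^2 + 4*y + 6*sqrt(2)*y + 24*sqrt(2)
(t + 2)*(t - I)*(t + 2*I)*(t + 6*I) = t^4 + 2*t^3 + 7*I*t^3 - 4*t^2 + 14*I*t^2 - 8*t + 12*I*t + 24*I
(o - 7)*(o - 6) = o^2 - 13*o + 42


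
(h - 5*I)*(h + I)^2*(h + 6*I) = h^4 + 3*I*h^3 + 27*h^2 + 59*I*h - 30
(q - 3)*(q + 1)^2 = q^3 - q^2 - 5*q - 3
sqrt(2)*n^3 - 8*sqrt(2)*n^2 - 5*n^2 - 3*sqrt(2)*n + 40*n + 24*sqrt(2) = (n - 8)*(n - 3*sqrt(2))*(sqrt(2)*n + 1)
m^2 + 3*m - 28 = (m - 4)*(m + 7)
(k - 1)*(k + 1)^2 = k^3 + k^2 - k - 1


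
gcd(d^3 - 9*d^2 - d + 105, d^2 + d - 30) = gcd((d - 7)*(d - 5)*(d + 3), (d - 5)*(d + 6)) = d - 5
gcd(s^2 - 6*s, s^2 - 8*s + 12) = s - 6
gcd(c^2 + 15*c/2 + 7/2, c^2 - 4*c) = 1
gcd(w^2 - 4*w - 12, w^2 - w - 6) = w + 2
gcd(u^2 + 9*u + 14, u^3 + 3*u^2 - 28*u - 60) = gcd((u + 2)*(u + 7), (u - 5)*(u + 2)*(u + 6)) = u + 2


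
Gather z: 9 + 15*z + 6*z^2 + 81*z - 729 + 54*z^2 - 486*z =60*z^2 - 390*z - 720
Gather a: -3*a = -3*a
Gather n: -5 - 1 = -6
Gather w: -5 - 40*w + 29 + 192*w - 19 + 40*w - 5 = 192*w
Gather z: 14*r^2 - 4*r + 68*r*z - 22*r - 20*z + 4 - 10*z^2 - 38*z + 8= 14*r^2 - 26*r - 10*z^2 + z*(68*r - 58) + 12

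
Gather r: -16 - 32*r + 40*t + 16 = -32*r + 40*t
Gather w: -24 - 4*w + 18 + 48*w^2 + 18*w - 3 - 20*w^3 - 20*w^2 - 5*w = -20*w^3 + 28*w^2 + 9*w - 9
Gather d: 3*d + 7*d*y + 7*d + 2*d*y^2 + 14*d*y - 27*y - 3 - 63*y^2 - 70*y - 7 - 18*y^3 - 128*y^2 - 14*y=d*(2*y^2 + 21*y + 10) - 18*y^3 - 191*y^2 - 111*y - 10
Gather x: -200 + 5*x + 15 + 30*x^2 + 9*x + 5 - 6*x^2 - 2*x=24*x^2 + 12*x - 180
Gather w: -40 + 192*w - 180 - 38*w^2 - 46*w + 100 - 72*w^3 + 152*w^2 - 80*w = -72*w^3 + 114*w^2 + 66*w - 120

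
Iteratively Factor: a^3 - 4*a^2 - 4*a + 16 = (a - 4)*(a^2 - 4) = (a - 4)*(a - 2)*(a + 2)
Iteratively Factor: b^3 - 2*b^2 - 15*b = (b + 3)*(b^2 - 5*b) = (b - 5)*(b + 3)*(b)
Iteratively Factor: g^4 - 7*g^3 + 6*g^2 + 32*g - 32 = (g - 4)*(g^3 - 3*g^2 - 6*g + 8) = (g - 4)*(g + 2)*(g^2 - 5*g + 4) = (g - 4)^2*(g + 2)*(g - 1)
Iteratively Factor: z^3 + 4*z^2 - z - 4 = (z + 1)*(z^2 + 3*z - 4) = (z - 1)*(z + 1)*(z + 4)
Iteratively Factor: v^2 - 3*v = (v)*(v - 3)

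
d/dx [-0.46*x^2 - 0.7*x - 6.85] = -0.92*x - 0.7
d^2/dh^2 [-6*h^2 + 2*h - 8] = -12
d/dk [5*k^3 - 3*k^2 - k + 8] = 15*k^2 - 6*k - 1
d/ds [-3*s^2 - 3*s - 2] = -6*s - 3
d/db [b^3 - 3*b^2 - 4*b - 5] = 3*b^2 - 6*b - 4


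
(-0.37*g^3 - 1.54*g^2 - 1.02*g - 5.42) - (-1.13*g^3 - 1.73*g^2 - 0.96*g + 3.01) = 0.76*g^3 + 0.19*g^2 - 0.0600000000000001*g - 8.43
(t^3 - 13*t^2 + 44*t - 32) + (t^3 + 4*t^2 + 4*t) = 2*t^3 - 9*t^2 + 48*t - 32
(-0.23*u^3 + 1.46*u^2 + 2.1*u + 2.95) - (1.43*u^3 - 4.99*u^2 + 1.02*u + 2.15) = -1.66*u^3 + 6.45*u^2 + 1.08*u + 0.8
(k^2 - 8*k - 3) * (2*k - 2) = 2*k^3 - 18*k^2 + 10*k + 6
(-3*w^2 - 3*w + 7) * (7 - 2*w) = 6*w^3 - 15*w^2 - 35*w + 49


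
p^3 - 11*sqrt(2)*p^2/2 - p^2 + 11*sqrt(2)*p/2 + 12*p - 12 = (p - 1)*(p - 4*sqrt(2))*(p - 3*sqrt(2)/2)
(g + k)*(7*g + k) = 7*g^2 + 8*g*k + k^2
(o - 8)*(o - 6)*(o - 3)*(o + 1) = o^4 - 16*o^3 + 73*o^2 - 54*o - 144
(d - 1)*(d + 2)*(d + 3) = d^3 + 4*d^2 + d - 6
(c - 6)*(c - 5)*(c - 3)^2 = c^4 - 17*c^3 + 105*c^2 - 279*c + 270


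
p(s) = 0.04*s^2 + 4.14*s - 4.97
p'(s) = 0.08*s + 4.14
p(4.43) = 14.16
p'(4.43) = 4.49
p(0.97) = -0.92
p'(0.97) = 4.22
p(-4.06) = -21.12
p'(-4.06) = 3.82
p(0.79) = -1.67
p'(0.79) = 4.20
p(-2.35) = -14.48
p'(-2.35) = 3.95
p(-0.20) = -5.80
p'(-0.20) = 4.12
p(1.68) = 2.10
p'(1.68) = 4.27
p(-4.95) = -24.48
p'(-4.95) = 3.74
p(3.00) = 7.81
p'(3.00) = 4.38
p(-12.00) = -48.89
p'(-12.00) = 3.18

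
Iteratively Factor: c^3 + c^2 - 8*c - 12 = (c - 3)*(c^2 + 4*c + 4) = (c - 3)*(c + 2)*(c + 2)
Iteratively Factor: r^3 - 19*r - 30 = (r + 2)*(r^2 - 2*r - 15) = (r + 2)*(r + 3)*(r - 5)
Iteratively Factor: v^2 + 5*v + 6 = (v + 3)*(v + 2)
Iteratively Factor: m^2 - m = (m)*(m - 1)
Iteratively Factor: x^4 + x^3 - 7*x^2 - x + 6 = (x - 1)*(x^3 + 2*x^2 - 5*x - 6) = (x - 2)*(x - 1)*(x^2 + 4*x + 3) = (x - 2)*(x - 1)*(x + 3)*(x + 1)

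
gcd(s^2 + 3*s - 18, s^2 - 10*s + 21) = s - 3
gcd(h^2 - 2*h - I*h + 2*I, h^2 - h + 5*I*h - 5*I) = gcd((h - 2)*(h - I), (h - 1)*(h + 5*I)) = 1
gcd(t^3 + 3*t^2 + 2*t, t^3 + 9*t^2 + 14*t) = t^2 + 2*t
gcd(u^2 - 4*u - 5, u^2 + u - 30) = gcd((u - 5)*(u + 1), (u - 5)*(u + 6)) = u - 5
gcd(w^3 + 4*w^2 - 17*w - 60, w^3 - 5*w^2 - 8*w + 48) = w^2 - w - 12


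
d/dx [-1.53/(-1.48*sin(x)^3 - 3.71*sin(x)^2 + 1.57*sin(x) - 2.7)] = (-6.7932*sin(x)^2 - 11.3526*sin(x) + 2.4021)*cos(x)/(1.48*sin(x)^3 + 3.71*sin(x)^2 - 1.57*sin(x) + 2.7)^2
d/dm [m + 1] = 1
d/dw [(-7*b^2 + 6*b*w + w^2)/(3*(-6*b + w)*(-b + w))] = -13*b/(108*b^2 - 36*b*w + 3*w^2)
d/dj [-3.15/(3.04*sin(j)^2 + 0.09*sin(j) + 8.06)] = (19.152*sin(j) + 0.2835)*cos(j)/(3.04*sin(j)^2 + 0.09*sin(j) + 8.06)^2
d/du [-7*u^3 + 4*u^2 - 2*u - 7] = -21*u^2 + 8*u - 2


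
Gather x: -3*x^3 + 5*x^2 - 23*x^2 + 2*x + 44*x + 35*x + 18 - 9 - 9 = -3*x^3 - 18*x^2 + 81*x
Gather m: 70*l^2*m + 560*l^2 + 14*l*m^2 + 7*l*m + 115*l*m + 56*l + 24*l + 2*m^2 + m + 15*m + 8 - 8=560*l^2 + 80*l + m^2*(14*l + 2) + m*(70*l^2 + 122*l + 16)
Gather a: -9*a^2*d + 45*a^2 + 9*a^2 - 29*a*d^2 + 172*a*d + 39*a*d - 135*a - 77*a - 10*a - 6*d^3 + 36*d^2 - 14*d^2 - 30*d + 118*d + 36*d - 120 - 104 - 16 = a^2*(54 - 9*d) + a*(-29*d^2 + 211*d - 222) - 6*d^3 + 22*d^2 + 124*d - 240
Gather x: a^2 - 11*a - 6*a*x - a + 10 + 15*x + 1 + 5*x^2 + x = a^2 - 12*a + 5*x^2 + x*(16 - 6*a) + 11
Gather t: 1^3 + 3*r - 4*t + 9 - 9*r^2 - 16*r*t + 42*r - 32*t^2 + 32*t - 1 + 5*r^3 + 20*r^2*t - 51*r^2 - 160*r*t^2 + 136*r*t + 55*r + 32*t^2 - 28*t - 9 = 5*r^3 - 60*r^2 - 160*r*t^2 + 100*r + t*(20*r^2 + 120*r)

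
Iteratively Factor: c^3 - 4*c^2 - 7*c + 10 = (c + 2)*(c^2 - 6*c + 5) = (c - 1)*(c + 2)*(c - 5)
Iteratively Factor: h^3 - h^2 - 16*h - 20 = (h - 5)*(h^2 + 4*h + 4) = (h - 5)*(h + 2)*(h + 2)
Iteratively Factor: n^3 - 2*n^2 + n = (n)*(n^2 - 2*n + 1) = n*(n - 1)*(n - 1)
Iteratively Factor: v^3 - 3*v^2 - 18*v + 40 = (v - 5)*(v^2 + 2*v - 8) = (v - 5)*(v - 2)*(v + 4)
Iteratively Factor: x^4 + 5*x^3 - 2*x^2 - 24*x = (x - 2)*(x^3 + 7*x^2 + 12*x) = (x - 2)*(x + 4)*(x^2 + 3*x) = (x - 2)*(x + 3)*(x + 4)*(x)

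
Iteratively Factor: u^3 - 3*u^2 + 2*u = (u - 1)*(u^2 - 2*u) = (u - 2)*(u - 1)*(u)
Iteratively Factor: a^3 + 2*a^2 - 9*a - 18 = (a + 2)*(a^2 - 9) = (a - 3)*(a + 2)*(a + 3)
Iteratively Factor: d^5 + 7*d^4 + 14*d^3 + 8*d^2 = (d)*(d^4 + 7*d^3 + 14*d^2 + 8*d) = d*(d + 1)*(d^3 + 6*d^2 + 8*d) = d*(d + 1)*(d + 2)*(d^2 + 4*d) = d*(d + 1)*(d + 2)*(d + 4)*(d)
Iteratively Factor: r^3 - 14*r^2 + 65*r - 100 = (r - 5)*(r^2 - 9*r + 20) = (r - 5)*(r - 4)*(r - 5)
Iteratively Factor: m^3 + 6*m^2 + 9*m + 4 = (m + 4)*(m^2 + 2*m + 1) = (m + 1)*(m + 4)*(m + 1)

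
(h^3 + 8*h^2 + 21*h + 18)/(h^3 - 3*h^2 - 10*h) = (h^2 + 6*h + 9)/(h*(h - 5))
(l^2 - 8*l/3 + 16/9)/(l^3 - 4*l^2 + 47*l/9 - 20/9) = (3*l - 4)/(3*l^2 - 8*l + 5)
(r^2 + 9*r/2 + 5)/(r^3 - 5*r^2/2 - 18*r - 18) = (2*r + 5)/(2*r^2 - 9*r - 18)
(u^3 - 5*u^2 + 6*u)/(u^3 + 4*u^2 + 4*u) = (u^2 - 5*u + 6)/(u^2 + 4*u + 4)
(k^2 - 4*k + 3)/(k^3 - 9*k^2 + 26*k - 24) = (k - 1)/(k^2 - 6*k + 8)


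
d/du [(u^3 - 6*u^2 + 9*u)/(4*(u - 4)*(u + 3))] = (u^4 - 2*u^3 - 39*u^2 + 144*u - 108)/(4*(u^4 - 2*u^3 - 23*u^2 + 24*u + 144))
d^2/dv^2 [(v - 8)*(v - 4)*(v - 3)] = 6*v - 30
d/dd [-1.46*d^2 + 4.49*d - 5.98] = 4.49 - 2.92*d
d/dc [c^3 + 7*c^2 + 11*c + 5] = 3*c^2 + 14*c + 11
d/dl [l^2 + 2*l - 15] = 2*l + 2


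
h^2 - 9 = (h - 3)*(h + 3)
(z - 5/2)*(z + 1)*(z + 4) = z^3 + 5*z^2/2 - 17*z/2 - 10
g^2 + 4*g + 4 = (g + 2)^2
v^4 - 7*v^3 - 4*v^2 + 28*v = v*(v - 7)*(v - 2)*(v + 2)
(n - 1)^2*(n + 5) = n^3 + 3*n^2 - 9*n + 5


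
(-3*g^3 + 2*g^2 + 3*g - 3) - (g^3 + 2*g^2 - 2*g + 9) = -4*g^3 + 5*g - 12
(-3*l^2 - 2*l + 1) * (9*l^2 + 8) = -27*l^4 - 18*l^3 - 15*l^2 - 16*l + 8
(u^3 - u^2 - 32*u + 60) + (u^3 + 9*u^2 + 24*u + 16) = 2*u^3 + 8*u^2 - 8*u + 76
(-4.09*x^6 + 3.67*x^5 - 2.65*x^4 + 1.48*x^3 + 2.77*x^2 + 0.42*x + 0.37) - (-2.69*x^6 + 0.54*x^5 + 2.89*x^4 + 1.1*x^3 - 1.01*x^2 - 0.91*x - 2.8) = -1.4*x^6 + 3.13*x^5 - 5.54*x^4 + 0.38*x^3 + 3.78*x^2 + 1.33*x + 3.17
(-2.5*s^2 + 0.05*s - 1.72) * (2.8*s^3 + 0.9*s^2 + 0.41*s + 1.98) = -7.0*s^5 - 2.11*s^4 - 5.796*s^3 - 6.4775*s^2 - 0.6062*s - 3.4056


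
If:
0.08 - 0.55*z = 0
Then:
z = 0.15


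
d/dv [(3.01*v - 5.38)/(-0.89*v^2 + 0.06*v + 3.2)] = (2.6789*v^2 - 9.5764*v + 9.9548)/(0.7921*v^4 - 0.1068*v^3 - 5.6924*v^2 + 0.384*v + 10.24)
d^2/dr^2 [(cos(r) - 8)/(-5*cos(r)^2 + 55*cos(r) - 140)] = (9*(1 - cos(2*r))^2*cos(r)/4 - 21*(1 - cos(2*r))^2/4 - 1970*cos(r) + 121*cos(2*r) + 51*cos(3*r)/2 - cos(5*r)/2 + 1014)/(5*(cos(r) - 7)^3*(cos(r) - 4)^3)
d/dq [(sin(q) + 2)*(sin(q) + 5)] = (2*sin(q) + 7)*cos(q)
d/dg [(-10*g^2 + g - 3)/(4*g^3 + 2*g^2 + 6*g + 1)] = (40*g^4 - 8*g^3 - 26*g^2 - 8*g + 19)/(16*g^6 + 16*g^5 + 52*g^4 + 32*g^3 + 40*g^2 + 12*g + 1)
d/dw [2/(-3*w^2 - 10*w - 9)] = 4*(3*w + 5)/(3*w^2 + 10*w + 9)^2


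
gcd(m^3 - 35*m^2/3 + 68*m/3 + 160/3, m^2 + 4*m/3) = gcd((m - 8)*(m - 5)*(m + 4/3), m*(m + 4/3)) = m + 4/3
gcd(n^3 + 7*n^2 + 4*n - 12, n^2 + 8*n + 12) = n^2 + 8*n + 12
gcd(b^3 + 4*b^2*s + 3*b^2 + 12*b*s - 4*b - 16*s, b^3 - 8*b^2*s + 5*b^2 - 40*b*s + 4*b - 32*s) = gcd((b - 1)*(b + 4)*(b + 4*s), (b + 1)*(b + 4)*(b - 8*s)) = b + 4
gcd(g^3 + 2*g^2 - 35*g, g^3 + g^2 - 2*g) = g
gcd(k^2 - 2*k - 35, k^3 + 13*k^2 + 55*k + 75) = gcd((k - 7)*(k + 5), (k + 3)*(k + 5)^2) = k + 5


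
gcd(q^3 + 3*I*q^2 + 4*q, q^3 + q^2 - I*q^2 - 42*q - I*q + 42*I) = q - I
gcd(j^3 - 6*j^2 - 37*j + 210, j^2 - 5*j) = j - 5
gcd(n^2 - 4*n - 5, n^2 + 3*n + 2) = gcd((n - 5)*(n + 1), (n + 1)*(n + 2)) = n + 1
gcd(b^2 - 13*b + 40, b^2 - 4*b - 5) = b - 5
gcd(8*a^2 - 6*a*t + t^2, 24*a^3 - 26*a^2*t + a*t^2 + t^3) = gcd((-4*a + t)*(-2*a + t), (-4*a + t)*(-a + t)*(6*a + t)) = -4*a + t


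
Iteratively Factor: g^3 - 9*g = (g)*(g^2 - 9) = g*(g + 3)*(g - 3)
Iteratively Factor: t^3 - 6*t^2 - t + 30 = (t - 3)*(t^2 - 3*t - 10) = (t - 5)*(t - 3)*(t + 2)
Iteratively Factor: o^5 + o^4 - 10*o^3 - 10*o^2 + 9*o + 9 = (o + 3)*(o^4 - 2*o^3 - 4*o^2 + 2*o + 3) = (o - 3)*(o + 3)*(o^3 + o^2 - o - 1) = (o - 3)*(o - 1)*(o + 3)*(o^2 + 2*o + 1) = (o - 3)*(o - 1)*(o + 1)*(o + 3)*(o + 1)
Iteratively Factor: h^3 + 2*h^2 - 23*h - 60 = (h - 5)*(h^2 + 7*h + 12) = (h - 5)*(h + 3)*(h + 4)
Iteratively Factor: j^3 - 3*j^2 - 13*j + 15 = (j + 3)*(j^2 - 6*j + 5) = (j - 1)*(j + 3)*(j - 5)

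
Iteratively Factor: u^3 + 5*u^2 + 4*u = (u + 4)*(u^2 + u) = (u + 1)*(u + 4)*(u)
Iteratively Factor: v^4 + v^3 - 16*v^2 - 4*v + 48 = (v - 3)*(v^3 + 4*v^2 - 4*v - 16) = (v - 3)*(v + 2)*(v^2 + 2*v - 8) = (v - 3)*(v - 2)*(v + 2)*(v + 4)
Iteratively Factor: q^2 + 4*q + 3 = (q + 3)*(q + 1)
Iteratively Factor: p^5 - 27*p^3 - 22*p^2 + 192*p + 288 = (p - 4)*(p^4 + 4*p^3 - 11*p^2 - 66*p - 72) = (p - 4)^2*(p^3 + 8*p^2 + 21*p + 18) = (p - 4)^2*(p + 3)*(p^2 + 5*p + 6) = (p - 4)^2*(p + 3)^2*(p + 2)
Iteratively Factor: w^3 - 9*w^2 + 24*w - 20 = (w - 2)*(w^2 - 7*w + 10) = (w - 5)*(w - 2)*(w - 2)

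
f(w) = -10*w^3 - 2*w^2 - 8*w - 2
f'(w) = -30*w^2 - 4*w - 8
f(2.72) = -239.79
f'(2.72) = -240.83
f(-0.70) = 6.05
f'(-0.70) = -19.90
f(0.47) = -7.24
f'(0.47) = -16.51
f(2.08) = -117.28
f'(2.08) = -146.11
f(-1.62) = 48.23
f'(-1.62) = -80.25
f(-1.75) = 59.47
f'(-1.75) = -92.88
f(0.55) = -8.67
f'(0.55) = -19.28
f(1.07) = -25.10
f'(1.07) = -46.63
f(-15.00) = 33418.00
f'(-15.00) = -6698.00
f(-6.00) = 2134.00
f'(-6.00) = -1064.00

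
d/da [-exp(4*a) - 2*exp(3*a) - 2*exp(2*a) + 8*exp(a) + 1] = (-4*exp(3*a) - 6*exp(2*a) - 4*exp(a) + 8)*exp(a)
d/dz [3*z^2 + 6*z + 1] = 6*z + 6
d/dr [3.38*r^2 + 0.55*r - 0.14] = 6.76*r + 0.55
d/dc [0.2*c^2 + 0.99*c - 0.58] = 0.4*c + 0.99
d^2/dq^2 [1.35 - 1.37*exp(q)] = -1.37*exp(q)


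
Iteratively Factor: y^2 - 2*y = (y)*(y - 2)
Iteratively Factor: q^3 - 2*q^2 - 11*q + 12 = (q - 1)*(q^2 - q - 12) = (q - 4)*(q - 1)*(q + 3)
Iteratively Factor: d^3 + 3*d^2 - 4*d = (d + 4)*(d^2 - d) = d*(d + 4)*(d - 1)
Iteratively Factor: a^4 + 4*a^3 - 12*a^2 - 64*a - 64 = (a - 4)*(a^3 + 8*a^2 + 20*a + 16) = (a - 4)*(a + 2)*(a^2 + 6*a + 8) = (a - 4)*(a + 2)^2*(a + 4)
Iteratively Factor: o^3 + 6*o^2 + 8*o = (o + 2)*(o^2 + 4*o) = o*(o + 2)*(o + 4)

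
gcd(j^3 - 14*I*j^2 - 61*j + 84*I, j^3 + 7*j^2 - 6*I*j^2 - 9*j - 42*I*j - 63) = j - 3*I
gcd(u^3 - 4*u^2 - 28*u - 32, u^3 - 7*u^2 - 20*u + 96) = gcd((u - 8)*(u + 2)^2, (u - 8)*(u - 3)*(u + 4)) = u - 8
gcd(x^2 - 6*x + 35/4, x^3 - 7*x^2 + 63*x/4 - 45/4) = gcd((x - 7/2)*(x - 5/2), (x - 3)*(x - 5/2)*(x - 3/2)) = x - 5/2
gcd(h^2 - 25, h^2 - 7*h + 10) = h - 5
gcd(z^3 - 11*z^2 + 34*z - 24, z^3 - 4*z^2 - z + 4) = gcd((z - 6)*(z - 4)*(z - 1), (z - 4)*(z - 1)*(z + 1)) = z^2 - 5*z + 4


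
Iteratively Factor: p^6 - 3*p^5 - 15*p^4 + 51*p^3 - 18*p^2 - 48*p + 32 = (p + 4)*(p^5 - 7*p^4 + 13*p^3 - p^2 - 14*p + 8) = (p + 1)*(p + 4)*(p^4 - 8*p^3 + 21*p^2 - 22*p + 8) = (p - 1)*(p + 1)*(p + 4)*(p^3 - 7*p^2 + 14*p - 8) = (p - 1)^2*(p + 1)*(p + 4)*(p^2 - 6*p + 8) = (p - 2)*(p - 1)^2*(p + 1)*(p + 4)*(p - 4)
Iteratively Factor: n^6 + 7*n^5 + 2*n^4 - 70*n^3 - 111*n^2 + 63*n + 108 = (n + 4)*(n^5 + 3*n^4 - 10*n^3 - 30*n^2 + 9*n + 27) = (n + 1)*(n + 4)*(n^4 + 2*n^3 - 12*n^2 - 18*n + 27) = (n + 1)*(n + 3)*(n + 4)*(n^3 - n^2 - 9*n + 9) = (n + 1)*(n + 3)^2*(n + 4)*(n^2 - 4*n + 3) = (n - 1)*(n + 1)*(n + 3)^2*(n + 4)*(n - 3)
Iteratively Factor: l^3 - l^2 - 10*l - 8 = (l + 1)*(l^2 - 2*l - 8) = (l - 4)*(l + 1)*(l + 2)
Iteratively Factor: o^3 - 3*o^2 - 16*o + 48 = (o + 4)*(o^2 - 7*o + 12) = (o - 4)*(o + 4)*(o - 3)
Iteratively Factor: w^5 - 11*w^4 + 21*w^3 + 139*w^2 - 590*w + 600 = (w - 3)*(w^4 - 8*w^3 - 3*w^2 + 130*w - 200) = (w - 5)*(w - 3)*(w^3 - 3*w^2 - 18*w + 40) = (w - 5)^2*(w - 3)*(w^2 + 2*w - 8) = (w - 5)^2*(w - 3)*(w + 4)*(w - 2)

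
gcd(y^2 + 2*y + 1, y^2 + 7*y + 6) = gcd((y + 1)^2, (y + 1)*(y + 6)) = y + 1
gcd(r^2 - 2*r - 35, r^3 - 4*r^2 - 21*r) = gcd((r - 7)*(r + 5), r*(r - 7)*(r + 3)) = r - 7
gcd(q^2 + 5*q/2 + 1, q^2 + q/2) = q + 1/2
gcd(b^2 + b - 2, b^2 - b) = b - 1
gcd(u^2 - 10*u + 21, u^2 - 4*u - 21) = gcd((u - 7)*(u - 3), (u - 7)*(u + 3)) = u - 7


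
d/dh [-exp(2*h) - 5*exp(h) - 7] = (-2*exp(h) - 5)*exp(h)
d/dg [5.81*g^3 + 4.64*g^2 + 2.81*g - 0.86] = 17.43*g^2 + 9.28*g + 2.81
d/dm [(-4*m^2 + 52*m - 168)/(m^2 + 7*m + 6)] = 16*(-5*m^2 + 18*m + 93)/(m^4 + 14*m^3 + 61*m^2 + 84*m + 36)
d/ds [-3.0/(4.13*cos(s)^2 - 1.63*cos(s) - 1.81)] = (4.89 - 24.78*cos(s))*sin(s)/(-4.13*cos(s)^2 + 1.63*cos(s) + 1.81)^2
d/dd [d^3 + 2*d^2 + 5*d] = 3*d^2 + 4*d + 5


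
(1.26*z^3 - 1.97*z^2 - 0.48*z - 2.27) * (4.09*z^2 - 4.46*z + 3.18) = 5.1534*z^5 - 13.6769*z^4 + 10.8298*z^3 - 13.4081*z^2 + 8.5978*z - 7.2186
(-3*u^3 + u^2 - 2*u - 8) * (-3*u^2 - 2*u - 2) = 9*u^5 + 3*u^4 + 10*u^3 + 26*u^2 + 20*u + 16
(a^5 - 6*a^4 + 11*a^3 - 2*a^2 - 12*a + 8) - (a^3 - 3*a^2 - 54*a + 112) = a^5 - 6*a^4 + 10*a^3 + a^2 + 42*a - 104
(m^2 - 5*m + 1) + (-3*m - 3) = m^2 - 8*m - 2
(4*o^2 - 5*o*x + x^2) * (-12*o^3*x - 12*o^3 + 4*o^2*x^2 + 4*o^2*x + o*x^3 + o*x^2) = -48*o^5*x - 48*o^5 + 76*o^4*x^2 + 76*o^4*x - 28*o^3*x^3 - 28*o^3*x^2 - o^2*x^4 - o^2*x^3 + o*x^5 + o*x^4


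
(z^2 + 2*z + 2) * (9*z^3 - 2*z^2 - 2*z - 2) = 9*z^5 + 16*z^4 + 12*z^3 - 10*z^2 - 8*z - 4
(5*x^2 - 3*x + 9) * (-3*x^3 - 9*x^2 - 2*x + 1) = -15*x^5 - 36*x^4 - 10*x^3 - 70*x^2 - 21*x + 9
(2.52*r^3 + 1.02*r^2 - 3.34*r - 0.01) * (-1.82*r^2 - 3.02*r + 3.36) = -4.5864*r^5 - 9.4668*r^4 + 11.4656*r^3 + 13.5322*r^2 - 11.1922*r - 0.0336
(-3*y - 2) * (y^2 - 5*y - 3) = -3*y^3 + 13*y^2 + 19*y + 6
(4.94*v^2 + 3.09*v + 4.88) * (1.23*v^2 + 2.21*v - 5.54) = 6.0762*v^4 + 14.7181*v^3 - 14.5363*v^2 - 6.3338*v - 27.0352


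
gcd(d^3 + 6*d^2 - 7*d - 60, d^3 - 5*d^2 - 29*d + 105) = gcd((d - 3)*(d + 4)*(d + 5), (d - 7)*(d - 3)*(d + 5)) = d^2 + 2*d - 15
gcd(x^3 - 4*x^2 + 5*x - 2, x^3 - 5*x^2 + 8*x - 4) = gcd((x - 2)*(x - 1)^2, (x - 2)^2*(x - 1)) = x^2 - 3*x + 2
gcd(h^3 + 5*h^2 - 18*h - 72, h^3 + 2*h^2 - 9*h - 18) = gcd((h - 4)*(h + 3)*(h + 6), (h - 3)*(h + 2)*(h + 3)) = h + 3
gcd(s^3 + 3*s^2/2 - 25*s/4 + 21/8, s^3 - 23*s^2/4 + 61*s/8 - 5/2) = s - 1/2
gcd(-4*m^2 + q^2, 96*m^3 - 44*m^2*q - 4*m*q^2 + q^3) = -2*m + q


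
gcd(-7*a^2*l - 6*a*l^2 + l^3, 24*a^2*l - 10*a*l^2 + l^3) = l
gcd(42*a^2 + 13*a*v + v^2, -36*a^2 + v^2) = 6*a + v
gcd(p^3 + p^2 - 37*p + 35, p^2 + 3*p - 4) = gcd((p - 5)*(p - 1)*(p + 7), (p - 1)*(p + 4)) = p - 1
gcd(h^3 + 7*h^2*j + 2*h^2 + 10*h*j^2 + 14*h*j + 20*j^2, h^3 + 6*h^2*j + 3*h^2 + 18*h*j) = 1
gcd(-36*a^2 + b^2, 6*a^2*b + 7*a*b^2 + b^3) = 6*a + b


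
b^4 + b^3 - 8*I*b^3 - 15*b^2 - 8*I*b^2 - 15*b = b*(b + 1)*(b - 5*I)*(b - 3*I)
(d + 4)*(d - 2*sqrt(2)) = d^2 - 2*sqrt(2)*d + 4*d - 8*sqrt(2)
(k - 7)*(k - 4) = k^2 - 11*k + 28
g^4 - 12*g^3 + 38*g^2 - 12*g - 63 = (g - 7)*(g - 3)^2*(g + 1)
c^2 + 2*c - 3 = (c - 1)*(c + 3)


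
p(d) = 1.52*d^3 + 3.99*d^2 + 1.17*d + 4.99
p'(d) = 4.56*d^2 + 7.98*d + 1.17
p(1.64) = 24.34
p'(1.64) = 26.52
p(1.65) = 24.61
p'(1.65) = 26.75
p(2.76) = 70.57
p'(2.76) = 57.93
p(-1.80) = 6.95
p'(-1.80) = 1.58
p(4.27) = 201.07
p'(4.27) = 118.39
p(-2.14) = 5.86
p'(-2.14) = 4.98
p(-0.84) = 5.92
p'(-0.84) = -2.32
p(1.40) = 18.62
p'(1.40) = 21.28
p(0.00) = 4.99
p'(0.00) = 1.17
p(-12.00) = -2061.05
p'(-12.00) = 562.05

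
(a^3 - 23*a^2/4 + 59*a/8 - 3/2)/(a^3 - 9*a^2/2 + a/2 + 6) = (a - 1/4)/(a + 1)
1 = 1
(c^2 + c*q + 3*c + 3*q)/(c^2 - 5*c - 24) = (c + q)/(c - 8)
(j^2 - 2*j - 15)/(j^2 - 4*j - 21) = (j - 5)/(j - 7)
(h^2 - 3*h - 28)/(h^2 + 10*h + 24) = (h - 7)/(h + 6)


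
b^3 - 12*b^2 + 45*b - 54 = (b - 6)*(b - 3)^2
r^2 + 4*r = r*(r + 4)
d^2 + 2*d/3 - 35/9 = (d - 5/3)*(d + 7/3)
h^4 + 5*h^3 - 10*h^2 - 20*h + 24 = (h - 2)*(h - 1)*(h + 2)*(h + 6)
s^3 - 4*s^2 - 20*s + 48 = (s - 6)*(s - 2)*(s + 4)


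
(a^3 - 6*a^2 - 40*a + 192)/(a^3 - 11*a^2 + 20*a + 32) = (a + 6)/(a + 1)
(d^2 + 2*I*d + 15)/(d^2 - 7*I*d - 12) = (d + 5*I)/(d - 4*I)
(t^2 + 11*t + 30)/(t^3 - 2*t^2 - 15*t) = (t^2 + 11*t + 30)/(t*(t^2 - 2*t - 15))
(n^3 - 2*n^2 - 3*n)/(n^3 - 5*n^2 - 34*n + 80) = n*(n^2 - 2*n - 3)/(n^3 - 5*n^2 - 34*n + 80)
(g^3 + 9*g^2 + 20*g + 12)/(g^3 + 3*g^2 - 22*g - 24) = (g + 2)/(g - 4)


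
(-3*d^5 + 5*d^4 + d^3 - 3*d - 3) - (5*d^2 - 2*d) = -3*d^5 + 5*d^4 + d^3 - 5*d^2 - d - 3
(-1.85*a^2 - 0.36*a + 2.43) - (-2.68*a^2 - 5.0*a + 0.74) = 0.83*a^2 + 4.64*a + 1.69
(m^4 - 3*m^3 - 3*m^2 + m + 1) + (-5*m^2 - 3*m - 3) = m^4 - 3*m^3 - 8*m^2 - 2*m - 2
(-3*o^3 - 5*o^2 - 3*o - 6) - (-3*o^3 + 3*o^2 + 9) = -8*o^2 - 3*o - 15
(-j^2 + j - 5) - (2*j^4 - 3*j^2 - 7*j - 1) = -2*j^4 + 2*j^2 + 8*j - 4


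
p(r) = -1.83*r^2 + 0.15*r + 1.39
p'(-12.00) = 44.07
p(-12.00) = -263.93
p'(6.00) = -21.81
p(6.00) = -63.59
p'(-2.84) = 10.54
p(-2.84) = -13.80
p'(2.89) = -10.43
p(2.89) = -13.46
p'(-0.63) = 2.46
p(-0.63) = 0.57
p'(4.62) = -16.76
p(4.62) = -36.98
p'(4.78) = -17.34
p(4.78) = -39.71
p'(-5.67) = 20.90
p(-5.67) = -58.29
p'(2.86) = -10.32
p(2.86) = -13.15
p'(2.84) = -10.24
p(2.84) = -12.94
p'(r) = 0.15 - 3.66*r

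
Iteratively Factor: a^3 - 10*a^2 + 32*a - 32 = (a - 2)*(a^2 - 8*a + 16) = (a - 4)*(a - 2)*(a - 4)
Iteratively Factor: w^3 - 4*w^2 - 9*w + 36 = (w - 4)*(w^2 - 9) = (w - 4)*(w - 3)*(w + 3)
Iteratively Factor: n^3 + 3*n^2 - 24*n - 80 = (n + 4)*(n^2 - n - 20) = (n + 4)^2*(n - 5)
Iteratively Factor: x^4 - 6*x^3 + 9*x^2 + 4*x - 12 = (x + 1)*(x^3 - 7*x^2 + 16*x - 12) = (x - 2)*(x + 1)*(x^2 - 5*x + 6) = (x - 2)^2*(x + 1)*(x - 3)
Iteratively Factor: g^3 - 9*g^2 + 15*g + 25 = (g - 5)*(g^2 - 4*g - 5) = (g - 5)^2*(g + 1)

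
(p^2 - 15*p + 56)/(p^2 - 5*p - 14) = (p - 8)/(p + 2)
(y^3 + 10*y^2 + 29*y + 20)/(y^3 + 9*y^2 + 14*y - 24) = (y^2 + 6*y + 5)/(y^2 + 5*y - 6)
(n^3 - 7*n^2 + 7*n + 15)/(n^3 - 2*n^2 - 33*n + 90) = (n + 1)/(n + 6)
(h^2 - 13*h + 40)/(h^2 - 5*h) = (h - 8)/h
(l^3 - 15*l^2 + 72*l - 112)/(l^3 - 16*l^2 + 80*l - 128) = (l - 7)/(l - 8)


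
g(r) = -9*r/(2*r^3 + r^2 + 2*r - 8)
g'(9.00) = 0.01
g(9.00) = -0.05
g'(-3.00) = -0.24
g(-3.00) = -0.46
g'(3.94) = 0.13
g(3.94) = -0.26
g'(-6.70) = -0.03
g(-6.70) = -0.10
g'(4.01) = 0.12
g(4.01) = -0.25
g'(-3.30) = -0.20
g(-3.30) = -0.39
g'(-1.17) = 0.18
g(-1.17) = -0.86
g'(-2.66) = -0.28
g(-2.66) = -0.55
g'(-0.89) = 0.50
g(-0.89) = -0.77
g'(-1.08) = 0.28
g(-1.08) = -0.84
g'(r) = -9*r*(-6*r^2 - 2*r - 2)/(2*r^3 + r^2 + 2*r - 8)^2 - 9/(2*r^3 + r^2 + 2*r - 8)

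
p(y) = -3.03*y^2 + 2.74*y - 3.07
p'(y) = 2.74 - 6.06*y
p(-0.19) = -3.70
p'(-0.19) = 3.89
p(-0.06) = -3.25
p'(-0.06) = 3.10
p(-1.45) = -13.41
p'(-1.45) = 11.53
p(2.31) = -12.91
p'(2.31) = -11.26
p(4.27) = -46.62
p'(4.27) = -23.14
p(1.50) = -5.78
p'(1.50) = -6.35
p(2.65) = -17.09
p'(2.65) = -13.32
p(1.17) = -4.01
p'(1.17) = -4.35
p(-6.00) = -128.59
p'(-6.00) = 39.10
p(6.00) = -95.71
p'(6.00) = -33.62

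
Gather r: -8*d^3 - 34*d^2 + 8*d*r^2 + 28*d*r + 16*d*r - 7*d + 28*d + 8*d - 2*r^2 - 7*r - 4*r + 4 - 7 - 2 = -8*d^3 - 34*d^2 + 29*d + r^2*(8*d - 2) + r*(44*d - 11) - 5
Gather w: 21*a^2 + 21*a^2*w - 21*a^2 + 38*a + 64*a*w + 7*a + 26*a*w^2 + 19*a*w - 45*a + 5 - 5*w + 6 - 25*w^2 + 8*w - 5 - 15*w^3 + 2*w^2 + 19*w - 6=-15*w^3 + w^2*(26*a - 23) + w*(21*a^2 + 83*a + 22)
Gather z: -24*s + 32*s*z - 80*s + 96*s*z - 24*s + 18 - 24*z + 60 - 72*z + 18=-128*s + z*(128*s - 96) + 96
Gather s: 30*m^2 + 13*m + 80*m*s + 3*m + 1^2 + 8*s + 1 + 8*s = 30*m^2 + 16*m + s*(80*m + 16) + 2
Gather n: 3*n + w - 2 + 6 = 3*n + w + 4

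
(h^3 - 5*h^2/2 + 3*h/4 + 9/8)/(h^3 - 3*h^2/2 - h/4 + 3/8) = (2*h - 3)/(2*h - 1)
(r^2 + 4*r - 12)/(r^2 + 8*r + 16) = (r^2 + 4*r - 12)/(r^2 + 8*r + 16)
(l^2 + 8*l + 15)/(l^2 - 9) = (l + 5)/(l - 3)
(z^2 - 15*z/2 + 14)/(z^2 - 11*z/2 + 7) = (z - 4)/(z - 2)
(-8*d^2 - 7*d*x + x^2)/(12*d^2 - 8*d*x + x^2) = (-8*d^2 - 7*d*x + x^2)/(12*d^2 - 8*d*x + x^2)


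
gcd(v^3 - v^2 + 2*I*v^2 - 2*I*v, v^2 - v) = v^2 - v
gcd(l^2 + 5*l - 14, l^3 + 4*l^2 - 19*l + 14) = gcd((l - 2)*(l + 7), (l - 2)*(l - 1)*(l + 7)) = l^2 + 5*l - 14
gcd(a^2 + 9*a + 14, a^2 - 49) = a + 7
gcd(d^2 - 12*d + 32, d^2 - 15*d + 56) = d - 8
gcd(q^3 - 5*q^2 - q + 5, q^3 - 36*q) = 1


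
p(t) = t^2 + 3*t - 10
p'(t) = 2*t + 3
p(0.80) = -6.96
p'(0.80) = 4.60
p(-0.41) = -11.06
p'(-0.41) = 2.18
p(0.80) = -6.96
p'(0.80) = 4.60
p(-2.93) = -10.21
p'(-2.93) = -2.86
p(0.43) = -8.53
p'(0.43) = 3.86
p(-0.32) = -10.86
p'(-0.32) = 2.36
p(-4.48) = -3.37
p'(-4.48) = -5.96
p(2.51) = 3.83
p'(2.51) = 8.02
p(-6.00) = 8.00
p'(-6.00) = -9.00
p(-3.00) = -10.00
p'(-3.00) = -3.00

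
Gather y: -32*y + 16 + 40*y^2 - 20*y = 40*y^2 - 52*y + 16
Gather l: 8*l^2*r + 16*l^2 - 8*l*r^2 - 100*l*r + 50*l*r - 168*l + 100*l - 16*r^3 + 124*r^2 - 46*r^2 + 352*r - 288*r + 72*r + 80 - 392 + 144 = l^2*(8*r + 16) + l*(-8*r^2 - 50*r - 68) - 16*r^3 + 78*r^2 + 136*r - 168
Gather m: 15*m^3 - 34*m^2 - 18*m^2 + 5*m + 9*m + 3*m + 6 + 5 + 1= 15*m^3 - 52*m^2 + 17*m + 12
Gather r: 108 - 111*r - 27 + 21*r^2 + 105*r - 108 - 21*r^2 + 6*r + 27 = 0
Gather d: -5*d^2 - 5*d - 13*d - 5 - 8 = -5*d^2 - 18*d - 13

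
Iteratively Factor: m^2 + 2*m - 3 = (m - 1)*(m + 3)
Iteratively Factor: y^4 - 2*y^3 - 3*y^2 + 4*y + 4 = (y - 2)*(y^3 - 3*y - 2) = (y - 2)*(y + 1)*(y^2 - y - 2) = (y - 2)^2*(y + 1)*(y + 1)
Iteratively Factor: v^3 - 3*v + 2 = (v - 1)*(v^2 + v - 2) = (v - 1)^2*(v + 2)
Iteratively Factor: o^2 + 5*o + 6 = (o + 3)*(o + 2)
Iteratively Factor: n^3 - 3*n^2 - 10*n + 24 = (n - 2)*(n^2 - n - 12) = (n - 2)*(n + 3)*(n - 4)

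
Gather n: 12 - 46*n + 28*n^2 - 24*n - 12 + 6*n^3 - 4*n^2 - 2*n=6*n^3 + 24*n^2 - 72*n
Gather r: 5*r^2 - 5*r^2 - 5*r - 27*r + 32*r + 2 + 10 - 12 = 0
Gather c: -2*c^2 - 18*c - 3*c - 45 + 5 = -2*c^2 - 21*c - 40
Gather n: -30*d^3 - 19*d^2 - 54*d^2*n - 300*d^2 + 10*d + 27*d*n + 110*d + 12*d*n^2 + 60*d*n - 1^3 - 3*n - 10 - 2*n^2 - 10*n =-30*d^3 - 319*d^2 + 120*d + n^2*(12*d - 2) + n*(-54*d^2 + 87*d - 13) - 11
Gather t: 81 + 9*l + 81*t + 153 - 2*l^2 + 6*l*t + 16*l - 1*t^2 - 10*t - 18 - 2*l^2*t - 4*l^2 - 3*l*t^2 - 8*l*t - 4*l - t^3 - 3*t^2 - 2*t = -6*l^2 + 21*l - t^3 + t^2*(-3*l - 4) + t*(-2*l^2 - 2*l + 69) + 216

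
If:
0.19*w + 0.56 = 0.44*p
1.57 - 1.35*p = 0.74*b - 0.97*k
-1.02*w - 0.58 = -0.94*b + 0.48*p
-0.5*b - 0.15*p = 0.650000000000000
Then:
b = -1.42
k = -2.16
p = 0.39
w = -2.05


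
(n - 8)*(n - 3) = n^2 - 11*n + 24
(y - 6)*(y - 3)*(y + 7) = y^3 - 2*y^2 - 45*y + 126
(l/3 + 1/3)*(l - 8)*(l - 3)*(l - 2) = l^4/3 - 4*l^3 + 11*l^2 - 2*l/3 - 16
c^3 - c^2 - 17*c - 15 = (c - 5)*(c + 1)*(c + 3)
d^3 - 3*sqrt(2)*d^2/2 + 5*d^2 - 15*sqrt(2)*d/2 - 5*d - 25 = (d + 5)*(d - 5*sqrt(2)/2)*(d + sqrt(2))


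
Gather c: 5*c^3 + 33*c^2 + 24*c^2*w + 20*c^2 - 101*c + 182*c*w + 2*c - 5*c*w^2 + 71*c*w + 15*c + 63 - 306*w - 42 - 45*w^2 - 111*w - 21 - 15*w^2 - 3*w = 5*c^3 + c^2*(24*w + 53) + c*(-5*w^2 + 253*w - 84) - 60*w^2 - 420*w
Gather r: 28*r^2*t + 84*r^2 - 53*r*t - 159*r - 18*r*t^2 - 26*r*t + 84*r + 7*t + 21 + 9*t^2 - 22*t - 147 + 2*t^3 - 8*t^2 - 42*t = r^2*(28*t + 84) + r*(-18*t^2 - 79*t - 75) + 2*t^3 + t^2 - 57*t - 126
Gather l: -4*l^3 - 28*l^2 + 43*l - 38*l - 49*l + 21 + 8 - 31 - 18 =-4*l^3 - 28*l^2 - 44*l - 20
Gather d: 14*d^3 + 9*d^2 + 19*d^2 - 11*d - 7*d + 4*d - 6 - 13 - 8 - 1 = 14*d^3 + 28*d^2 - 14*d - 28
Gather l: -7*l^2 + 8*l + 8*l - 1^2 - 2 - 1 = -7*l^2 + 16*l - 4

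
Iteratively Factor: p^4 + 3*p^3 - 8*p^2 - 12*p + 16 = (p + 4)*(p^3 - p^2 - 4*p + 4) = (p - 1)*(p + 4)*(p^2 - 4) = (p - 2)*(p - 1)*(p + 4)*(p + 2)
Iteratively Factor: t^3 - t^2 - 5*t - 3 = (t + 1)*(t^2 - 2*t - 3) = (t + 1)^2*(t - 3)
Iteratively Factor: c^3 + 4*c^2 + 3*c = (c)*(c^2 + 4*c + 3) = c*(c + 3)*(c + 1)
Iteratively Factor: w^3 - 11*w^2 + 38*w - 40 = (w - 4)*(w^2 - 7*w + 10) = (w - 5)*(w - 4)*(w - 2)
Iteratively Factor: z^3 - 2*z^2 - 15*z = (z + 3)*(z^2 - 5*z) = z*(z + 3)*(z - 5)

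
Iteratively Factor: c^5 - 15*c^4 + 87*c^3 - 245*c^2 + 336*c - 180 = (c - 3)*(c^4 - 12*c^3 + 51*c^2 - 92*c + 60) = (c - 3)*(c - 2)*(c^3 - 10*c^2 + 31*c - 30) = (c - 3)^2*(c - 2)*(c^2 - 7*c + 10) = (c - 3)^2*(c - 2)^2*(c - 5)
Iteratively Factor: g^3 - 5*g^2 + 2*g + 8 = (g + 1)*(g^2 - 6*g + 8) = (g - 4)*(g + 1)*(g - 2)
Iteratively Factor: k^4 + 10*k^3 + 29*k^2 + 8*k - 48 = (k - 1)*(k^3 + 11*k^2 + 40*k + 48) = (k - 1)*(k + 4)*(k^2 + 7*k + 12) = (k - 1)*(k + 4)^2*(k + 3)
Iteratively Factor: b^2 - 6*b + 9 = (b - 3)*(b - 3)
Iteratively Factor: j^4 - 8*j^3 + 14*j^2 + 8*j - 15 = (j - 1)*(j^3 - 7*j^2 + 7*j + 15) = (j - 1)*(j + 1)*(j^2 - 8*j + 15) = (j - 3)*(j - 1)*(j + 1)*(j - 5)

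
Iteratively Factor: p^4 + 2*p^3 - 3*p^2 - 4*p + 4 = (p - 1)*(p^3 + 3*p^2 - 4) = (p - 1)*(p + 2)*(p^2 + p - 2) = (p - 1)*(p + 2)^2*(p - 1)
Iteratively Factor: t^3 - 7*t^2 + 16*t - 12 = (t - 2)*(t^2 - 5*t + 6) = (t - 2)^2*(t - 3)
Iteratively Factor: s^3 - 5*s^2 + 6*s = (s - 3)*(s^2 - 2*s) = s*(s - 3)*(s - 2)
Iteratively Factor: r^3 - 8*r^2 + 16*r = (r - 4)*(r^2 - 4*r) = r*(r - 4)*(r - 4)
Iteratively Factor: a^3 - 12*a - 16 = (a + 2)*(a^2 - 2*a - 8) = (a + 2)^2*(a - 4)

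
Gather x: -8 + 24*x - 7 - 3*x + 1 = 21*x - 14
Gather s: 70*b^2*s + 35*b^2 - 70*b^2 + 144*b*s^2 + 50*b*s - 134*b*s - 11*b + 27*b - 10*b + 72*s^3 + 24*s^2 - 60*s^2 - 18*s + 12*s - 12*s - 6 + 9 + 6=-35*b^2 + 6*b + 72*s^3 + s^2*(144*b - 36) + s*(70*b^2 - 84*b - 18) + 9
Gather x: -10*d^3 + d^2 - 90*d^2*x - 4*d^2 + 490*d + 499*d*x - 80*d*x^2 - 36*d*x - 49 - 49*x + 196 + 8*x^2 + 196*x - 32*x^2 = -10*d^3 - 3*d^2 + 490*d + x^2*(-80*d - 24) + x*(-90*d^2 + 463*d + 147) + 147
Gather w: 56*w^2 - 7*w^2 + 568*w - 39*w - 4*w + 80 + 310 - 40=49*w^2 + 525*w + 350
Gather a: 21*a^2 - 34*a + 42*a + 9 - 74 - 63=21*a^2 + 8*a - 128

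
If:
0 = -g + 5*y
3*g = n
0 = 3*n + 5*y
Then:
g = 0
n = 0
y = 0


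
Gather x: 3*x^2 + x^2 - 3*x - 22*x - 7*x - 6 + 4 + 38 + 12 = 4*x^2 - 32*x + 48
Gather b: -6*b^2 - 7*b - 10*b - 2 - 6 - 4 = -6*b^2 - 17*b - 12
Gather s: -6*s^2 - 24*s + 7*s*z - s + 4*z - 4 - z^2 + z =-6*s^2 + s*(7*z - 25) - z^2 + 5*z - 4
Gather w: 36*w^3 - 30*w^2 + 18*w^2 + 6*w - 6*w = 36*w^3 - 12*w^2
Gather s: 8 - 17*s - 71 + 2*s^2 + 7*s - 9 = 2*s^2 - 10*s - 72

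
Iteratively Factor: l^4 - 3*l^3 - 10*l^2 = (l)*(l^3 - 3*l^2 - 10*l) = l*(l - 5)*(l^2 + 2*l) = l^2*(l - 5)*(l + 2)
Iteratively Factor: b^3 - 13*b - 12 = (b + 1)*(b^2 - b - 12) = (b + 1)*(b + 3)*(b - 4)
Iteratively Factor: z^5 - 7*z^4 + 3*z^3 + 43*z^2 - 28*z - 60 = (z - 2)*(z^4 - 5*z^3 - 7*z^2 + 29*z + 30) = (z - 2)*(z + 1)*(z^3 - 6*z^2 - z + 30) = (z - 3)*(z - 2)*(z + 1)*(z^2 - 3*z - 10) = (z - 3)*(z - 2)*(z + 1)*(z + 2)*(z - 5)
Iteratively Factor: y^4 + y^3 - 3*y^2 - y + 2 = (y + 2)*(y^3 - y^2 - y + 1) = (y + 1)*(y + 2)*(y^2 - 2*y + 1) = (y - 1)*(y + 1)*(y + 2)*(y - 1)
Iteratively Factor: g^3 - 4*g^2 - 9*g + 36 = (g - 4)*(g^2 - 9) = (g - 4)*(g - 3)*(g + 3)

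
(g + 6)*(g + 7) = g^2 + 13*g + 42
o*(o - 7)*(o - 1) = o^3 - 8*o^2 + 7*o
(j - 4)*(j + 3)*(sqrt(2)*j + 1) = sqrt(2)*j^3 - sqrt(2)*j^2 + j^2 - 12*sqrt(2)*j - j - 12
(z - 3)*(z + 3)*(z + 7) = z^3 + 7*z^2 - 9*z - 63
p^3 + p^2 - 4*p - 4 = (p - 2)*(p + 1)*(p + 2)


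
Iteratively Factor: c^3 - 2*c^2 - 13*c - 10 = (c + 2)*(c^2 - 4*c - 5) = (c - 5)*(c + 2)*(c + 1)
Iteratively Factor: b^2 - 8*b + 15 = (b - 3)*(b - 5)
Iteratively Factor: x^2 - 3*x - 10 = (x + 2)*(x - 5)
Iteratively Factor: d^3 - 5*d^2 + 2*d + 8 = (d - 2)*(d^2 - 3*d - 4) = (d - 2)*(d + 1)*(d - 4)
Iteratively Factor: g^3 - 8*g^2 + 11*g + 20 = (g + 1)*(g^2 - 9*g + 20) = (g - 5)*(g + 1)*(g - 4)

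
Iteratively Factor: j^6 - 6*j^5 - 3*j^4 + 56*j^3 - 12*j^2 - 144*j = (j + 2)*(j^5 - 8*j^4 + 13*j^3 + 30*j^2 - 72*j) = (j - 3)*(j + 2)*(j^4 - 5*j^3 - 2*j^2 + 24*j) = (j - 3)^2*(j + 2)*(j^3 - 2*j^2 - 8*j) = j*(j - 3)^2*(j + 2)*(j^2 - 2*j - 8) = j*(j - 4)*(j - 3)^2*(j + 2)*(j + 2)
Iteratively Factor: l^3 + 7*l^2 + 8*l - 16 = (l + 4)*(l^2 + 3*l - 4) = (l - 1)*(l + 4)*(l + 4)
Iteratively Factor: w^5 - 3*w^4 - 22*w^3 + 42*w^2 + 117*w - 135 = (w + 3)*(w^4 - 6*w^3 - 4*w^2 + 54*w - 45) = (w - 3)*(w + 3)*(w^3 - 3*w^2 - 13*w + 15) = (w - 5)*(w - 3)*(w + 3)*(w^2 + 2*w - 3) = (w - 5)*(w - 3)*(w + 3)^2*(w - 1)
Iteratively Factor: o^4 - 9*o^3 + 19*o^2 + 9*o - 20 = (o - 1)*(o^3 - 8*o^2 + 11*o + 20) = (o - 1)*(o + 1)*(o^2 - 9*o + 20) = (o - 4)*(o - 1)*(o + 1)*(o - 5)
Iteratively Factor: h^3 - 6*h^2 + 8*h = (h)*(h^2 - 6*h + 8) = h*(h - 4)*(h - 2)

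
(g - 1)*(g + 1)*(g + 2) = g^3 + 2*g^2 - g - 2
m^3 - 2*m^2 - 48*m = m*(m - 8)*(m + 6)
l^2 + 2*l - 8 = (l - 2)*(l + 4)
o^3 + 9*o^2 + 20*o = o*(o + 4)*(o + 5)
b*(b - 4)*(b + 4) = b^3 - 16*b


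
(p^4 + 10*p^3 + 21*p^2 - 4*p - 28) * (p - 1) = p^5 + 9*p^4 + 11*p^3 - 25*p^2 - 24*p + 28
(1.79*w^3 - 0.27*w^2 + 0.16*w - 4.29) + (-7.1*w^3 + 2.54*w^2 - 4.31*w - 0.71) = -5.31*w^3 + 2.27*w^2 - 4.15*w - 5.0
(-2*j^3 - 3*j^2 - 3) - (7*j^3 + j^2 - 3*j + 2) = -9*j^3 - 4*j^2 + 3*j - 5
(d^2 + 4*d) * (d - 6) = d^3 - 2*d^2 - 24*d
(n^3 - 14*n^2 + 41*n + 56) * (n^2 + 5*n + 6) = n^5 - 9*n^4 - 23*n^3 + 177*n^2 + 526*n + 336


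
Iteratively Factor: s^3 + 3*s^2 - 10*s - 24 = (s - 3)*(s^2 + 6*s + 8) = (s - 3)*(s + 4)*(s + 2)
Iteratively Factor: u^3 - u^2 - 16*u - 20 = (u - 5)*(u^2 + 4*u + 4) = (u - 5)*(u + 2)*(u + 2)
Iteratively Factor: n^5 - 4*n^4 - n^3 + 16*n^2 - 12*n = (n - 2)*(n^4 - 2*n^3 - 5*n^2 + 6*n) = n*(n - 2)*(n^3 - 2*n^2 - 5*n + 6) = n*(n - 2)*(n - 1)*(n^2 - n - 6) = n*(n - 3)*(n - 2)*(n - 1)*(n + 2)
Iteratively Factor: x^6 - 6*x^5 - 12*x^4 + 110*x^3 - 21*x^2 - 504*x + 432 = (x - 3)*(x^5 - 3*x^4 - 21*x^3 + 47*x^2 + 120*x - 144) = (x - 3)*(x - 1)*(x^4 - 2*x^3 - 23*x^2 + 24*x + 144) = (x - 3)*(x - 1)*(x + 3)*(x^3 - 5*x^2 - 8*x + 48) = (x - 4)*(x - 3)*(x - 1)*(x + 3)*(x^2 - x - 12) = (x - 4)^2*(x - 3)*(x - 1)*(x + 3)*(x + 3)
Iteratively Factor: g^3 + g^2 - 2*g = (g - 1)*(g^2 + 2*g) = (g - 1)*(g + 2)*(g)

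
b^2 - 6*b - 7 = (b - 7)*(b + 1)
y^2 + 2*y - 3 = (y - 1)*(y + 3)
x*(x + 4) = x^2 + 4*x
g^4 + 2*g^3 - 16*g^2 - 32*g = g*(g - 4)*(g + 2)*(g + 4)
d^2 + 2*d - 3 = (d - 1)*(d + 3)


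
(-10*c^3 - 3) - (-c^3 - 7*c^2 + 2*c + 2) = -9*c^3 + 7*c^2 - 2*c - 5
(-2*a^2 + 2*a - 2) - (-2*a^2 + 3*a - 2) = -a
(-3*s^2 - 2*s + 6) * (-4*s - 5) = 12*s^3 + 23*s^2 - 14*s - 30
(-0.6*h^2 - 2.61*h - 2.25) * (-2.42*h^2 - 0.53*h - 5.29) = 1.452*h^4 + 6.6342*h^3 + 10.0023*h^2 + 14.9994*h + 11.9025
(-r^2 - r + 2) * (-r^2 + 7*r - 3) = r^4 - 6*r^3 - 6*r^2 + 17*r - 6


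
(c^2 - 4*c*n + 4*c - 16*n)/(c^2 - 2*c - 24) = (c - 4*n)/(c - 6)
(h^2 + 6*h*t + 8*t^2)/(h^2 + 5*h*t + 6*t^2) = (h + 4*t)/(h + 3*t)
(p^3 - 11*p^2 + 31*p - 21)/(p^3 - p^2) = 1 - 10/p + 21/p^2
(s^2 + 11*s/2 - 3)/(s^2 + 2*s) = (s^2 + 11*s/2 - 3)/(s*(s + 2))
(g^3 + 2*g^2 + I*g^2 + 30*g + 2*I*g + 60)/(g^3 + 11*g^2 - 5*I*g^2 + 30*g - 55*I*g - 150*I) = (g^2 + g*(2 + 6*I) + 12*I)/(g^2 + 11*g + 30)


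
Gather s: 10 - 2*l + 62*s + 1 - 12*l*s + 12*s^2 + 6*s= -2*l + 12*s^2 + s*(68 - 12*l) + 11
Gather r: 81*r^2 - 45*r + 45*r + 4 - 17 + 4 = 81*r^2 - 9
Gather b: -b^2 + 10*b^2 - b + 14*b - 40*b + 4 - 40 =9*b^2 - 27*b - 36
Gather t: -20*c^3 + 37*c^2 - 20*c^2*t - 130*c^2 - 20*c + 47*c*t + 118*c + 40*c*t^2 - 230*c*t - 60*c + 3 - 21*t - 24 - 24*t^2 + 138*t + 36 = -20*c^3 - 93*c^2 + 38*c + t^2*(40*c - 24) + t*(-20*c^2 - 183*c + 117) + 15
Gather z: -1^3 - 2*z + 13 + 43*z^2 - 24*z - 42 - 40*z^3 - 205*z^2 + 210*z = -40*z^3 - 162*z^2 + 184*z - 30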